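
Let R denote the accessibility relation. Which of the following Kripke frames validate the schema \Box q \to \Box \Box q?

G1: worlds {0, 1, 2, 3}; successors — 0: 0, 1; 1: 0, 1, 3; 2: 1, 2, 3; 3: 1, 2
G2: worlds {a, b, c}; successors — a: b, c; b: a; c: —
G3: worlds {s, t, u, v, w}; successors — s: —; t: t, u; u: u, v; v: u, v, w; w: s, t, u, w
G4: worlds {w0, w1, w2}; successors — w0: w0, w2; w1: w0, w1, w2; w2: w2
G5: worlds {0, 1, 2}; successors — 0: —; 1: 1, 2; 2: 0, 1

Frame correspondent (Sahlqvist): \forall x \forall y \forall z (Rxy \wedge Ryz \to Rxz) — i.e. transitivity.
G1: fails — R32 and R23 but not R33.
G2: fails — Rab and Rba but not Raa.
G3: fails — Ruv and Rvw but not Ruw.
G4: satisfies the condition.
G5: fails — R12 and R20 but not R10.

G4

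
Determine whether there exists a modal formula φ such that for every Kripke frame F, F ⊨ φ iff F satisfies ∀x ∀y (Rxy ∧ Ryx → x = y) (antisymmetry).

No

Any modally definable frame class is closed under surjective bounded morphisms.
The 4-cycle (worlds s,t,u,v with s→t→u→v→s) is antisymmetric. Sending even-indexed worlds to s and odd-indexed worlds to t is a surjective bounded morphism onto the two-world frame with s↔t, which is not antisymmetric.
So no modal formula (or set of formulas) defines exactly the antisymmetric frames.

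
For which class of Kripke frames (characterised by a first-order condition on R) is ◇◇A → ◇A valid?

Replacing A by ¬A and contraposing gives the equivalent schema □A → □□A.
Suppose □A→□□A is valid. Take Rxy, Ryz and set V(A)={w : Rxw}. Then □A at x, so □□A at x, so □A at y, so A at z, i.e. Rxz.
The converse is a direct semantic check.
So the correspondent is transitivity.

transitivity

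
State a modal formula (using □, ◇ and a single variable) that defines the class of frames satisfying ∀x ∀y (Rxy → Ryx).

This is symmetry; the standard corresponding axiom is B: r → □◇r.
Suppose r→□◇r is valid. Take Rxy and set V(r)={x}. Then r at x, so □◇r at x, so ◇r at y, so some z with Ryz has r; z=x, i.e. Ryx.

r → □◇r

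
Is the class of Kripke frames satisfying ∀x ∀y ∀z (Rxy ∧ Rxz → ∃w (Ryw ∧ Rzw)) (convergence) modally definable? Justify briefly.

The condition is convergence. A defining modal formula is ◇□r → □◇r.
Suppose ◇□r→□◇r is valid. Take Rxy, Rxz and set V(r)={w : Ryw}. Then □r at y so ◇□r at x, so □◇r at x, so ◇r at z, giving w with Rzw and Ryw.

Yes, by ◇□r → □◇r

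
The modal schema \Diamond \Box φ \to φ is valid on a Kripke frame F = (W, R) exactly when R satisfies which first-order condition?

Symmetry

This schema is equivalent to the B axiom φ → □◇φ.
Its frame correspondent is symmetry — \forall x \forall y (Rxy \to Ryx).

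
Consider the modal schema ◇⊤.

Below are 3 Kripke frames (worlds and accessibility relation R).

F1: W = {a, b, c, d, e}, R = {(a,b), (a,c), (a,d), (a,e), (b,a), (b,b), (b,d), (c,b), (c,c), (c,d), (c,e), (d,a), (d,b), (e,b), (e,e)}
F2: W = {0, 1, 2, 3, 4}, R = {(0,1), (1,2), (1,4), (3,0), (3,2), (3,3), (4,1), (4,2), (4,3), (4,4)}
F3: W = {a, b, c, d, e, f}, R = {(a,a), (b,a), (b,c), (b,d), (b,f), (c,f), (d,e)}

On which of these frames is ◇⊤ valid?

F1

Frame correspondent (Sahlqvist): ∀x ∃y Rxy — i.e. seriality.
F1: ✓.
F2: fails — world 2 has no successor.
F3: fails — world e has no successor.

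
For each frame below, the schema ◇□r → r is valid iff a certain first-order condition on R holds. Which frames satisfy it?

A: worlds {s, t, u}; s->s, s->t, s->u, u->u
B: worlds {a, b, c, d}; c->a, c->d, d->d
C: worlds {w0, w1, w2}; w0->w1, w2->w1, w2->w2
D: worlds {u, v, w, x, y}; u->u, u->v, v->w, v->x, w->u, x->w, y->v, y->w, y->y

The schema corresponds to symmetry: ∀x ∀y (Rxy → Ryx).
A: fails — Rsu but not Rus.
B: fails — Rca but not Rac.
C: fails — Rw0w1 but not Rw1w0.
D: fails — Ruv but not Rvu.

none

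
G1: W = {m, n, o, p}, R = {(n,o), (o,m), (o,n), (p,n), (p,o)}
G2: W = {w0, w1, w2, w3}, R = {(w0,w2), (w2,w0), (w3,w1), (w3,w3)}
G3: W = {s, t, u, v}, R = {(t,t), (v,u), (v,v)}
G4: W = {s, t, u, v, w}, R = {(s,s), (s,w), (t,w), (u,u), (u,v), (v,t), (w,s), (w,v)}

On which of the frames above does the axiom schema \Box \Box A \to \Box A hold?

Frame correspondent (Sahlqvist): \forall x \forall y (Rxy \to \exists z (Rxz \wedge Rzy)) — i.e. density.
G1: fails — Rom but no z with Roz and Rzm.
G2: fails — Rw0w2 but no z with Rw0z and Rzw2.
G3: condition met.
G4: fails — Rvt but no z with Rvz and Rzt.

G3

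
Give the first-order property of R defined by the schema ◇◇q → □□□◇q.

This is a Sahlqvist (Geach-type) schema ◇^2□^0q → □^3◇^1q.
Minimal-valuation argument: fix x; take any y with xR^2y and any z with xR^3z. Set V(q) to the set of worlds R-reachable from y in exactly 0 steps. Then □^0q holds at y, so the antecedent holds at x; validity forces ◇^1q at z, giving a w with zR^1w and yR^0w.
First-order correspondent: ∀x ∀y ∀z ((xR²y ∧ xR³z) → ∃w (y = w ∧ zRw)).

∀x ∀y ∀z ((xR²y ∧ xR³z) → ∃w (y = w ∧ zRw))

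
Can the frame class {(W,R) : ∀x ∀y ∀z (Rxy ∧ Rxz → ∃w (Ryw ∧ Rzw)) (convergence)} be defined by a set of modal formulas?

Yes: it is convergence, defined by the .2 schema ◇□q → □◇q.

Yes, by ◇□q → □◇q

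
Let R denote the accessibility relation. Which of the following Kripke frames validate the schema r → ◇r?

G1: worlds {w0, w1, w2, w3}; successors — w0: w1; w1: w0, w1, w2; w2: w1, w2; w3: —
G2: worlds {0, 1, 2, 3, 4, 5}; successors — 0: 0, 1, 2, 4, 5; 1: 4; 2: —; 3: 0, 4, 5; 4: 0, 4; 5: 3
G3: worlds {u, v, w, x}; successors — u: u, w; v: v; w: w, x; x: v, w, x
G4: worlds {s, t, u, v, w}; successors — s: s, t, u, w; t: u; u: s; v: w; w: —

This is the axiom for reflexivity; its first-order frame correspondent is ∀x Rxx.
G1: fails — world w0 does not see itself.
G2: fails — world 1 does not see itself.
G3: condition met.
G4: fails — world t does not see itself.

G3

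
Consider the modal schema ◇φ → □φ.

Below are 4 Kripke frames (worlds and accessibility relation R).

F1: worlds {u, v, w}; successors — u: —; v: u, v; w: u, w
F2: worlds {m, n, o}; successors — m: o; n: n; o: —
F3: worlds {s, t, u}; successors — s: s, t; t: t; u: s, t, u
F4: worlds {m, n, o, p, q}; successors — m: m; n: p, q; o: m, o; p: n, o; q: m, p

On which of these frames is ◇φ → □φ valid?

F2

The schema corresponds to partial functionality: ∀x ∀y ∀z (Rxy ∧ Rxz → y = z).
F1: fails — v sees both u and v.
F2: condition met.
F3: fails — s sees both s and t.
F4: fails — n sees both p and q.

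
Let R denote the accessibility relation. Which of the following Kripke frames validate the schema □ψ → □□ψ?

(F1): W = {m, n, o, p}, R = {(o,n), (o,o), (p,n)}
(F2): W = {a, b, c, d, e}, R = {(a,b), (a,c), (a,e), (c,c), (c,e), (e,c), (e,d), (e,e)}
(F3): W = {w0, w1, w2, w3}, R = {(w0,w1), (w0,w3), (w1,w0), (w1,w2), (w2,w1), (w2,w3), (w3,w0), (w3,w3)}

(F1)

Frame correspondent (Sahlqvist): ∀x ∀y ∀z (Rxy ∧ Ryz → Rxz) — i.e. transitivity.
(F1): ✓.
(F2): fails — Rae and Red but not Rad.
(F3): fails — Rw1w2 and Rw2w1 but not Rw1w1.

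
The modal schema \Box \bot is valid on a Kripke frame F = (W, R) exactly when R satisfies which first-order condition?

This schema is the Ver axiom.
Its frame correspondent is emptiness of R — \forall x \forall y \neg Rxy.

emptiness of R: \forall x \forall y \neg Rxy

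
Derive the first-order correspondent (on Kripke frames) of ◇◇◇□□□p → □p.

∀x ∀y ∀z ((xR³y ∧ xRz) → ∃w (yR³w ∧ z = w))

This is a Sahlqvist (Geach-type) schema ◇^3□^3p → □^1◇^0p.
Minimal-valuation argument: fix x; take any y with xR^3y and any z with xR^1z. Set V(p) to the set of worlds R-reachable from y in exactly 3 steps. Then □^3p holds at y, so the antecedent holds at x; validity forces ◇^0p at z, giving a w with zR^0w and yR^3w.
First-order correspondent: ∀x ∀y ∀z ((xR³y ∧ xRz) → ∃w (yR³w ∧ z = w)).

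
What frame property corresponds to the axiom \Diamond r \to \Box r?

Partial functionality

This schema is the CD axiom.
Its frame correspondent is partial functionality — \forall x \forall y \forall z (Rxy \wedge Rxz \to y = z).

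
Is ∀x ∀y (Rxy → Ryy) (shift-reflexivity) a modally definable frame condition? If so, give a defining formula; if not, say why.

This is a Sahlqvist condition; the T□ axiom □(□p → p) defines it.

Definable; □(□p → p) defines it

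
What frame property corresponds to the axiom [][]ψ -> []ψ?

Suppose □□ψ→□ψ is valid. Take Rxy and set V(ψ)={w : xR²w}. Then □□ψ at x, so □ψ at x, so ψ at y, i.e. ∃z(Rxz∧Rzy).

density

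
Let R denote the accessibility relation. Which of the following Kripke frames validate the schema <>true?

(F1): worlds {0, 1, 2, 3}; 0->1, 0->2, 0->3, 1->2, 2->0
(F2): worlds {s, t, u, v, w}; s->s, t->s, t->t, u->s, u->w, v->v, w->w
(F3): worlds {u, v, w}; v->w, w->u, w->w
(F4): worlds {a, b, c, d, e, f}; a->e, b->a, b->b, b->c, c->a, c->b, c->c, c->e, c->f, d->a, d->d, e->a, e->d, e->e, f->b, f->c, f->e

Frame correspondent (Sahlqvist): forall x exists y Rxy — i.e. seriality.
(F1): fails — world 3 has no successor.
(F2): condition met.
(F3): fails — world u has no successor.
(F4): condition met.
Valid on: (F2), (F4).

(F2), (F4)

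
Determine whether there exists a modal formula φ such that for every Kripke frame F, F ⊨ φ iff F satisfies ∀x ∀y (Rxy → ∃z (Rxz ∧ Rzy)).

The condition is density. A defining modal formula is □□r → □r.
Suppose □□r→□r is valid. Take Rxy and set V(r)={w : xR²w}. Then □□r at x, so □r at x, so r at y, i.e. ∃z(Rxz∧Rzy).

Definable; □□r → □r defines it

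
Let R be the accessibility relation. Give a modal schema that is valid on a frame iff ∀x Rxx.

□p → p

This is reflexivity; the standard corresponding axiom is T: □p → p.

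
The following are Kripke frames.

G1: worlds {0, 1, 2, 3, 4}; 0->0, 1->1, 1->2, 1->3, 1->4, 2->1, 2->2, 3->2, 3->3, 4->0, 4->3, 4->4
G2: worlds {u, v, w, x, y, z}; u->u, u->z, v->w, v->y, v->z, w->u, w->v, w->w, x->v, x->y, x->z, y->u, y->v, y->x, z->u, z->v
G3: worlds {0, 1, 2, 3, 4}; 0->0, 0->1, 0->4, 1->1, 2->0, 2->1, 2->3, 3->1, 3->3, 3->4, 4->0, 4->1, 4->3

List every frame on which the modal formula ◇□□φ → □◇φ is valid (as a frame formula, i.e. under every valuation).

G2, G3

This is the axiom for a generalized confluence (Geach) condition; its first-order frame correspondent is ∀x ∀y ∀z ((xRy ∧ xRz) → ∃w (yR²w ∧ zRw)).
G1: fails — 4R0, 4R3 but no w with 0R²w and 3Rw.
G2: satisfies the condition.
G3: satisfies the condition.
Valid on: G2, G3.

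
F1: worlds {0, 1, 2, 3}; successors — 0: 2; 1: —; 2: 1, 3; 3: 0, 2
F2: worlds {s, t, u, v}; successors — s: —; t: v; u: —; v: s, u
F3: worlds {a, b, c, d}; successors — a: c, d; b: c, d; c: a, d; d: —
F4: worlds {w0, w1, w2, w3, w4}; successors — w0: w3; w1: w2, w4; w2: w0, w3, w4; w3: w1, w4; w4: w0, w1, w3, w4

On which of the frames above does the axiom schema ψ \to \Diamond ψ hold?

Frame correspondent (Sahlqvist): \forall x Rxx — i.e. reflexivity.
F1: fails — world 0 does not see itself.
F2: fails — world s does not see itself.
F3: fails — world a does not see itself.
F4: fails — world w0 does not see itself.

none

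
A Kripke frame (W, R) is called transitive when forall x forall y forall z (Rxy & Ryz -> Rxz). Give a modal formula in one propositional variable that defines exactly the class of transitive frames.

This is transitivity; the standard corresponding axiom is 4: □ψ → □□ψ.
Suppose □ψ→□□ψ is valid. Take Rxy, Ryz and set V(ψ)={w : Rxw}. Then □ψ at x, so □□ψ at x, so □ψ at y, so ψ at z, i.e. Rxz.

□ψ → □□ψ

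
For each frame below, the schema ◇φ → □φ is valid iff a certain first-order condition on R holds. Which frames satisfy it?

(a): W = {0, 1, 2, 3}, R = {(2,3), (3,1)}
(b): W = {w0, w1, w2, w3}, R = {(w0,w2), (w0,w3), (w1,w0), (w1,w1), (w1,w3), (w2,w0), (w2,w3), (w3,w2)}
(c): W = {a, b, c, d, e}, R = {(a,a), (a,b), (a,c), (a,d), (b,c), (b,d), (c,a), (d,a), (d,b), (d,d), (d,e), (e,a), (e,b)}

This is the axiom for partial functionality; its first-order frame correspondent is ∀x ∀y ∀z (Rxy ∧ Rxz → y = z).
(a): holds.
(b): fails — w0 sees both w2 and w3.
(c): fails — a sees both a and b.
Valid on: (a).

(a)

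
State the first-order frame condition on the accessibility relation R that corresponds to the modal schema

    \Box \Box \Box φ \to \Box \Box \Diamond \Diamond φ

This is a Sahlqvist (Geach-type) schema ◇^0□^3φ → □^2◇^2φ.
First-order correspondent: \forall x \forall z (x R^2 z \to \exists w (x R^3 w \wedge z R^2 w)).

\forall x \forall z (x R^2 z \to \exists w (x R^3 w \wedge z R^2 w))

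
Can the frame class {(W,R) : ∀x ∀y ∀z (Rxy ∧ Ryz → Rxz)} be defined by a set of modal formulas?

Yes: it is transitivity, defined by the 4 schema □r → □□r.

Yes, by □r → □□r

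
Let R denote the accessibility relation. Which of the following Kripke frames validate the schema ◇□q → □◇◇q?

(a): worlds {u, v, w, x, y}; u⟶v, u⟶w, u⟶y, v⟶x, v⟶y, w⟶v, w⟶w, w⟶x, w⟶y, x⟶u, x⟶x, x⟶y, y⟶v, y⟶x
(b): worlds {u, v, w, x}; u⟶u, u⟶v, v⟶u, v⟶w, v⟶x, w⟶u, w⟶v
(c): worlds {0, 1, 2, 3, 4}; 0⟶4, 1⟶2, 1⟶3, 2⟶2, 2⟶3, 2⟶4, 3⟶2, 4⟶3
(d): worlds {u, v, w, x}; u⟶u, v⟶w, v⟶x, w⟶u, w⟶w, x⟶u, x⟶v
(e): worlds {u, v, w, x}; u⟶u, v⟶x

(a)

The schema corresponds to a generalized confluence (Geach) condition: ∀x ∀y ∀z ((xRy ∧ xRz) → ∃w (yRw ∧ zR²w)).
(a): holds.
(b): fails — vRu, vRx but no t with uRt and xR²t.
(c): fails — 0R4, 0R4 but no w with 4Rw and 4R²w.
(d): fails — xRv, xRu but no t with vRt and uR²t.
(e): fails — vRx, vRx but no t with xRt and xR²t.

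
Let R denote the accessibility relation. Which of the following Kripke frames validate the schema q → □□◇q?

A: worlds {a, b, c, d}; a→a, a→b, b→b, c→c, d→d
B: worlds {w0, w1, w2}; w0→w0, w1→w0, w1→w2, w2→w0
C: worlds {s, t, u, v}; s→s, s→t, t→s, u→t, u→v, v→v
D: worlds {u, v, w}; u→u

This is the axiom for a generalized confluence (Geach) condition; its first-order frame correspondent is ∀x ∀z (xR²z → ∃w (x = w ∧ zRw)).
A: fails — aR²b but no w with a=w and bRw.
B: fails — w1R²w0 but no w with w1=w and w0Rw.
C: fails — tR²t but no w with t=w and tRw.
D: ✓.

D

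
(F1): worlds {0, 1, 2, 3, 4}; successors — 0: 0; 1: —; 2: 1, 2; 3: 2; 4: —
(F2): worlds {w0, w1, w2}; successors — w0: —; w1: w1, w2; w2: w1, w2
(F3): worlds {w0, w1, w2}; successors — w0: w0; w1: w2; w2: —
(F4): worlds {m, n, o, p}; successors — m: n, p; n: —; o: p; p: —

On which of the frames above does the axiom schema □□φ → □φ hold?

This is the axiom for density; its first-order frame correspondent is ∀x ∀y (Rxy → ∃z (Rxz ∧ Rzy)).
(F1): ✓.
(F2): ✓.
(F3): fails — Rw1w2 but no z with Rw1z and Rzw2.
(F4): fails — Rop but no z with Roz and Rzp.

(F1), (F2)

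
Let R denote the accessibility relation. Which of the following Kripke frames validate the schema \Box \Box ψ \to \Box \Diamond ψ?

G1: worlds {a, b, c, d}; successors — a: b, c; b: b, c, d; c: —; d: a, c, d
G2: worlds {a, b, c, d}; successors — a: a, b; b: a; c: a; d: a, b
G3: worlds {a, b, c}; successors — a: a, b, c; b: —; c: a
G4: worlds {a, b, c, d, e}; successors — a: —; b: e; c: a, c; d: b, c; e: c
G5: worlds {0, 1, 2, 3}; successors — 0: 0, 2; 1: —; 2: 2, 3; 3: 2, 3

G2, G5

This is the axiom for a generalized confluence (Geach) condition; its first-order frame correspondent is \forall x \forall z (xRz \to \exists w (x R^2 w \wedge zRw)).
G1: fails — aRc but no w with aR²w and cRw.
G2: holds.
G3: fails — aRb but no w with aR²w and bRw.
G4: fails — cRa but no w with cR²w and aRw.
G5: holds.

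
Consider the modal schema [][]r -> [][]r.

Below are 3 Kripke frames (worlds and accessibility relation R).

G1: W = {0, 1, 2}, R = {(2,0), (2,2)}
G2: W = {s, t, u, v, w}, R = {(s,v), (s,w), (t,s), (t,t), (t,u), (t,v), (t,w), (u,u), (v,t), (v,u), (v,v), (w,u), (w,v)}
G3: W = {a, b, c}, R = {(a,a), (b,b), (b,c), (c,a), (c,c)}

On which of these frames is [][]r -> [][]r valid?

The schema corresponds to a generalized confluence (Geach) condition: forall x forall z (x R^2 z -> exists w (x R^2 w & z = w)).
G1: satisfies the condition.
G2: satisfies the condition.
G3: satisfies the condition.

G1, G2, G3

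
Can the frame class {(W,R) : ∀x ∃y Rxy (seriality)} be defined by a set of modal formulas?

Yes — defined by □r → ◇r

This is a Sahlqvist condition; the D axiom □r → ◇r defines it.
Suppose □r→◇r is valid. At any x set V(r)=W. Then □r at x, so ◇r at x, so x has a successor.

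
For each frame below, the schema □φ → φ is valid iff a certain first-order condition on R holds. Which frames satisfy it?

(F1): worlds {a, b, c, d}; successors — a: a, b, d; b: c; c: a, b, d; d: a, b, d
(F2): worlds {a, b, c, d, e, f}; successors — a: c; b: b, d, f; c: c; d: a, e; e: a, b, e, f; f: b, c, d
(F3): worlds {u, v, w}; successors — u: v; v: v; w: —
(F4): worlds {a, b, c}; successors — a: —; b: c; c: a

none

This is the axiom for reflexivity; its first-order frame correspondent is ∀x Rxx.
(F1): fails — world b does not see itself.
(F2): fails — world a does not see itself.
(F3): fails — world u does not see itself.
(F4): fails — world a does not see itself.
Valid on no frame.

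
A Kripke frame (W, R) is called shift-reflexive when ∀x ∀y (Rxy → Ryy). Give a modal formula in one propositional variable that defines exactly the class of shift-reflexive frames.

□(□p → p)

The condition is shift-reflexivity. The T□ schema □(□p → p) defines it.
Suppose □(□p→p) is valid. Take Rxy and set V(p)={w : Ryw}. Then at y, □p holds; since □(□p→p) at x, □p→p at y, so p at y, i.e. Ryy.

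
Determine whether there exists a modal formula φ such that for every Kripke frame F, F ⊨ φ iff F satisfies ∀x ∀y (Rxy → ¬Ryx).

If a class were modally definable it would be closed under surjective bounded morphisms (Goldblatt–Thomason).
The 3-cycle (worlds 0,1,2 with 0→1→2→0) is asymmetric. Mapping every world to a single reflexive point • is a surjective bounded morphism, and the reflexive point is not asymmetric (R•• but asymmetry requires ¬R••).
Hence asymmetry is not modally definable.

No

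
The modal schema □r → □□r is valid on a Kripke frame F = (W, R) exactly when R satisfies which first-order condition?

Suppose □r→□□r is valid. Take Rxy, Ryz and set V(r)={w : Rxw}. Then □r at x, so □□r at x, so □r at y, so r at z, i.e. Rxz.
The converse is a direct semantic check.
Frame condition: ∀x ∀y ∀z (Rxy ∧ Ryz → Rxz).

transitivity: ∀x ∀y ∀z (Rxy ∧ Ryz → Rxz)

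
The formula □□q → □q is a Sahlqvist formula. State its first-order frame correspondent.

Suppose □□q→□q is valid. Take Rxy and set V(q)={w : xR²w}. Then □□q at x, so □q at x, so q at y, i.e. ∃z(Rxz∧Rzy).
Conversely, on a frame with density the schema holds at every world under every valuation.
Frame condition: ∀x ∀y (Rxy → ∃z (Rxz ∧ Rzy)).

density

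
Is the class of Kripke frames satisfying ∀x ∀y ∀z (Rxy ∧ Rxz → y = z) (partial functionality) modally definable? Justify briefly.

The condition is partial functionality. A defining modal formula is ◇q → □q.

Definable; ◇q → □q defines it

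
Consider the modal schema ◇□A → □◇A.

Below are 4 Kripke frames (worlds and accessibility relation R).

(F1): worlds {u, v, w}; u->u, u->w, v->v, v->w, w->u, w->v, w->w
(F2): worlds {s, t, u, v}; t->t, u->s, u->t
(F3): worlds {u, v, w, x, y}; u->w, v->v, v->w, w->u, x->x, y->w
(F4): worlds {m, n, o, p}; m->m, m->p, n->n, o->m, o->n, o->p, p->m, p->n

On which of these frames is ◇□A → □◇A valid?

The schema corresponds to convergence: ∀x ∀y ∀z (Rxy ∧ Rxz → ∃w (Ryw ∧ Rzw)).
(F1): condition met.
(F2): fails — Rus and Rus but s and s have no common successor.
(F3): fails — Rvv and Rvw but v and w have no common successor.
(F4): fails — Rom and Ron but m and n have no common successor.

(F1)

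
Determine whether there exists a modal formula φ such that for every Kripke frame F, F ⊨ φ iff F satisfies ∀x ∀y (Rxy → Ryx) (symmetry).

Yes — defined by r → □◇r

This is a Sahlqvist condition; the B axiom r → □◇r defines it.
Suppose r→□◇r is valid. Take Rxy and set V(r)={x}. Then r at x, so □◇r at x, so ◇r at y, so some z with Ryz has r; z=x, i.e. Ryx.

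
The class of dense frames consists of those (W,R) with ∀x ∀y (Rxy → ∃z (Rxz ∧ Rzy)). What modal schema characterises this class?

A defining formula is □□s → □s (the C4 axiom).
Suppose □□s→□s is valid. Take Rxy and set V(s)={w : xR²w}. Then □□s at x, so □s at x, so s at y, i.e. ∃z(Rxz∧Rzy).

□□s → □s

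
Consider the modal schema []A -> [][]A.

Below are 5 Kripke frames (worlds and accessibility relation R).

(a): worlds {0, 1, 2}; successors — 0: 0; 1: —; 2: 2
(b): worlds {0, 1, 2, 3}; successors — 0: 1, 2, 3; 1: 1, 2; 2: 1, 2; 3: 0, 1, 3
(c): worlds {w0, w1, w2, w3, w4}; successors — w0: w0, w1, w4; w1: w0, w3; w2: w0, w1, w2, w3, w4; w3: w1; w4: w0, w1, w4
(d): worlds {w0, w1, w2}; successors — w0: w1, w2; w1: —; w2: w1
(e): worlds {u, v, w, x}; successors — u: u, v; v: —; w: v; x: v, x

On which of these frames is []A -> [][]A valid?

(a), (d), (e)

This is the axiom for transitivity; its first-order frame correspondent is forall x forall y forall z (Rxy & Ryz -> Rxz).
(a): condition met.
(b): fails — R31 and R12 but not R32.
(c): fails — Rw1w0 and Rw0w4 but not Rw1w4.
(d): condition met.
(e): condition met.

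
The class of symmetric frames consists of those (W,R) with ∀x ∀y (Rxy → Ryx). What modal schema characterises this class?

This is symmetry; the standard corresponding axiom is B: r → □◇r.
Suppose r→□◇r is valid. Take Rxy and set V(r)={x}. Then r at x, so □◇r at x, so ◇r at y, so some z with Ryz has r; z=x, i.e. Ryx.

r → □◇r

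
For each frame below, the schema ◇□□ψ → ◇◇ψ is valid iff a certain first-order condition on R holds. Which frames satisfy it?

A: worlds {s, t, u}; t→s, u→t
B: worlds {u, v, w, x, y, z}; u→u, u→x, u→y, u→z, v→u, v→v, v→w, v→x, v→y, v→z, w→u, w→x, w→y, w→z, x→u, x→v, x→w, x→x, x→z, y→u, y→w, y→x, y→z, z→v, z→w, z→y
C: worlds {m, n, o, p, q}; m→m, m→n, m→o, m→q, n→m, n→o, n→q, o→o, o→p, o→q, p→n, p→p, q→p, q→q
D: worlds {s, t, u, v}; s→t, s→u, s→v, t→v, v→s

B, C

Frame correspondent (Sahlqvist): ∀x ∀y (xRy → ∃w (yR²w ∧ xR²w)) — i.e. a generalized confluence (Geach) condition.
A: fails — tRs but no w with sR²w and tR²w.
B: satisfies the condition.
C: satisfies the condition.
D: fails — sRu but no w with uR²w and sR²w.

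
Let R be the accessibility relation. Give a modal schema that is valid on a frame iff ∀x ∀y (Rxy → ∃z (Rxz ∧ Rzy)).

The condition is density. The C4 schema □□ψ → □ψ defines it.
Suppose □□ψ→□ψ is valid. Take Rxy and set V(ψ)={w : xR²w}. Then □□ψ at x, so □ψ at x, so ψ at y, i.e. ∃z(Rxz∧Rzy).

□□ψ → □ψ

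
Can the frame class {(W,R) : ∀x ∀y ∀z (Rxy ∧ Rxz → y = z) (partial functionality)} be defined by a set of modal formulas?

This is a Sahlqvist condition; the CD axiom ◇r → □r defines it.
Suppose ◇r→□r is valid. Take Rxy, Rxz and set V(r)={y}. Then ◇r at x, so □r at x, so r at z, i.e. z=y.

Yes, by ◇r → □r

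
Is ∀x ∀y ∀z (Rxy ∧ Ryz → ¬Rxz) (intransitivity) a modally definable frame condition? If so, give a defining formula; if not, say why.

No — not modally definable

Modal frame validity is preserved under surjective bounded morphisms.
The 5-cycle (worlds w0,w1,w2,w3,w4 with w0→w1→w2→w3→w4→w0) is intransitive. Mapping every world to a single reflexive point • is a surjective bounded morphism; the reflexive point is not intransitive (R••∧R•• but R••).
So no modal formula (or set of formulas) defines exactly the intransitive frames.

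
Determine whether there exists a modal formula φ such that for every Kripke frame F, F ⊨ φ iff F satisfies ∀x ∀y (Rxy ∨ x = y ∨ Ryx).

Not modally definable

Modal frame validity is preserved under disjoint unions.
Take 4 disjoint single-world reflexive frames: each is trivially connected, but their disjoint union has 4 worlds with no edge between distinct components, so it is not connected.
So the class is not modally definable.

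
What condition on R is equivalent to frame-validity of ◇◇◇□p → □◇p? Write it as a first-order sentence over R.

This is a Sahlqvist (Geach-type) schema ◇^3□^1p → □^1◇^1p.
First-order correspondent: ∀x ∀y ∀z ((xR³y ∧ xRz) → ∃w (yRw ∧ zRw)).

∀x ∀y ∀z ((xR³y ∧ xRz) → ∃w (yRw ∧ zRw))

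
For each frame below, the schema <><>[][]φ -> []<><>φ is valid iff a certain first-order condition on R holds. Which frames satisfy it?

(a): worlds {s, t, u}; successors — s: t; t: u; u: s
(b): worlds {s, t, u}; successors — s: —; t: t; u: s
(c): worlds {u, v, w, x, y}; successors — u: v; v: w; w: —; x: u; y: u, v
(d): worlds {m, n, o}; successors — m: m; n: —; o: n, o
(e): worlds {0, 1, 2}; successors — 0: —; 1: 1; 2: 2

The schema corresponds to a generalized confluence (Geach) condition: forall x forall y forall z ((x R^2 y & xRz) -> exists w (y R^2 w & z R^2 w)).
(a): fails — sR²u, sRt but no w with uR²w and tR²w.
(b): satisfies the condition.
(c): fails — uR²w, uRv but no t with wR²t and vR²t.
(d): fails — oR²n, oRn but no w with nR²w and nR²w.
(e): satisfies the condition.

(b), (e)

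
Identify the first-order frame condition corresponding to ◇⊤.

This is a form of the D axiom.
Its frame correspondent is seriality — ∀x ∃y Rxy.

seriality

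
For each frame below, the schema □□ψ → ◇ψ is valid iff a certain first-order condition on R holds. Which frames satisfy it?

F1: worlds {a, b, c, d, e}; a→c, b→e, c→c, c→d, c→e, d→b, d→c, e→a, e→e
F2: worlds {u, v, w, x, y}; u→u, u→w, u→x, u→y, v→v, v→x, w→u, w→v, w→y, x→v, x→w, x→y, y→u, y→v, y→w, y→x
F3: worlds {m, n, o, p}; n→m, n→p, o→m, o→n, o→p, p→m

F1, F2

Frame correspondent (Sahlqvist): ∀x ∃w (xR²w ∧ xRw) — i.e. a generalized confluence (Geach) condition.
F1: ✓.
F2: ✓.
F3: fails — at m but no w with mR²w and mRw.
Valid on: F1, F2.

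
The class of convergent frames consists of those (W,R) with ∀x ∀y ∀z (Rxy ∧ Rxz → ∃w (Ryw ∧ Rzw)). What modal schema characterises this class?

◇□s → □◇s

This is convergence; the standard corresponding axiom is .2: ◇□s → □◇s.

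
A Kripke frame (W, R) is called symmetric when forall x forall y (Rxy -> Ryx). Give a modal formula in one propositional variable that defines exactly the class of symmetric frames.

s → □◇s

A defining formula is s → □◇s (the B axiom).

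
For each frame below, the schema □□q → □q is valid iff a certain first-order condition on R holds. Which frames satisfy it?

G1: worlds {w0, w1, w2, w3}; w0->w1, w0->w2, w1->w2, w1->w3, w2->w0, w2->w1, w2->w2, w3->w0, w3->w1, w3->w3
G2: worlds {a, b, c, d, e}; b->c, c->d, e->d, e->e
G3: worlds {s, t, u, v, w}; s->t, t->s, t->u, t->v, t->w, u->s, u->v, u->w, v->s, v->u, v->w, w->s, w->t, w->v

G1

This is the axiom for density; its first-order frame correspondent is ∀x ∀y (Rxy → ∃z (Rxz ∧ Rzy)).
G1: satisfies the condition.
G2: fails — Rbc but no z with Rbz and Rzc.
G3: fails — Rvu but no z with Rvz and Rzu.
Valid on: G1.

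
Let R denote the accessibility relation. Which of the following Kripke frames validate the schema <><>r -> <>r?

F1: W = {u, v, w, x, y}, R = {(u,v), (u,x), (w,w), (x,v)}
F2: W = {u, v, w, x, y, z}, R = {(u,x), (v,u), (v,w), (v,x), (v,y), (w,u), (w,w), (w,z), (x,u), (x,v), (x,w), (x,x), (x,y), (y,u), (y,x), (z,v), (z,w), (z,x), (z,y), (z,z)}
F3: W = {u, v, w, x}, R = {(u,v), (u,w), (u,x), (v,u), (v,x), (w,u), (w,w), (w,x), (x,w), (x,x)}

F1

Frame correspondent (Sahlqvist): forall x forall y forall z (Rxy & Ryz -> Rxz) — i.e. transitivity.
F1: holds.
F2: fails — Ryx and Rxv but not Ryv.
F3: fails — Ruv and Rvu but not Ruu.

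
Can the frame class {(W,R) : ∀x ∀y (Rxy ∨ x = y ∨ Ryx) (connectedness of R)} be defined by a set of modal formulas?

Modal frame validity is preserved under disjoint unions.
Take 2 disjoint single-world reflexive frames: each is trivially connected, but their disjoint union has 2 worlds with no edge between distinct components, so it is not connected.
So no modal formula (or set of formulas) defines exactly the connected frames.

Not modally definable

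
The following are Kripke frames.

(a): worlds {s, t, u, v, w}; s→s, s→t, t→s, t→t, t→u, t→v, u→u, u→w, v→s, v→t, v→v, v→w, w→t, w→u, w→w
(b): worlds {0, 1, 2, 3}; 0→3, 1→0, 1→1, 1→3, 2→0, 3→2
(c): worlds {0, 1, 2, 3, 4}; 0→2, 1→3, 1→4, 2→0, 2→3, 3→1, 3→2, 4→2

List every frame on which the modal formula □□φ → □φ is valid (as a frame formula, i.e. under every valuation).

The schema corresponds to density: ∀x ∀y (Rxy → ∃z (Rxz ∧ Rzy)).
(a): satisfies the condition.
(b): fails — R32 but no z with R3z and Rz2.
(c): fails — R32 but no z with R3z and Rz2.

(a)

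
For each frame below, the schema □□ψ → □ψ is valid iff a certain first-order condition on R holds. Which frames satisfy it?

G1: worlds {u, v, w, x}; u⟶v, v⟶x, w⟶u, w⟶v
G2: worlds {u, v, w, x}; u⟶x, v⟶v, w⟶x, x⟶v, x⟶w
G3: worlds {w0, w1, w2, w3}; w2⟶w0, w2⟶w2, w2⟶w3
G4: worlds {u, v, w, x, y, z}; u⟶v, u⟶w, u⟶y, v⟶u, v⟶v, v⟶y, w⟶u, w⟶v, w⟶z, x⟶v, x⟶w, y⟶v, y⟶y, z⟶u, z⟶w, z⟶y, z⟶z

This is the axiom for density; its first-order frame correspondent is ∀x ∀y (Rxy → ∃z (Rxz ∧ Rzy)).
G1: fails — Ruv but no z with Ruz and Rzv.
G2: fails — Rxw but no z with Rxz and Rzw.
G3: ✓.
G4: fails — Rxw but no t with Rxt and Rtw.

G3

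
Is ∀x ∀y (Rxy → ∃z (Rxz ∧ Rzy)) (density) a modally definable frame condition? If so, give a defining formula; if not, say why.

This is a Sahlqvist condition; the C4 axiom □□r → □r defines it.
Suppose □□r→□r is valid. Take Rxy and set V(r)={w : xR²w}. Then □□r at x, so □r at x, so r at y, i.e. ∃z(Rxz∧Rzy).

Definable; □□r → □r defines it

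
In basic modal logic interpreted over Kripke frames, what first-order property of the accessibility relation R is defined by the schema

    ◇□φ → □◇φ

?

convergence

Suppose ◇□φ→□◇φ is valid. Take Rxy, Rxz and set V(φ)={w : Ryw}. Then □φ at y so ◇□φ at x, so □◇φ at x, so ◇φ at z, giving w with Rzw and Ryw.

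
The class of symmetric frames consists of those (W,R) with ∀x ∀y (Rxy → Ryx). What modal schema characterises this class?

A defining formula is ψ → □◇ψ (the B axiom).
Suppose ψ→□◇ψ is valid. Take Rxy and set V(ψ)={x}. Then ψ at x, so □◇ψ at x, so ◇ψ at y, so some z with Ryz has ψ; z=x, i.e. Ryx.

ψ → □◇ψ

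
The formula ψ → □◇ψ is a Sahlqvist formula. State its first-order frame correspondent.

symmetry

Suppose ψ→□◇ψ is valid. Take Rxy and set V(ψ)={x}. Then ψ at x, so □◇ψ at x, so ◇ψ at y, so some z with Ryz has ψ; z=x, i.e. Ryx.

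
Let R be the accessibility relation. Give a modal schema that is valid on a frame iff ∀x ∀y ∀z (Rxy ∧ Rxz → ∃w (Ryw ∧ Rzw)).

◇□q → □◇q

The condition is convergence. The .2 schema ◇□q → □◇q defines it.
Suppose ◇□q→□◇q is valid. Take Rxy, Rxz and set V(q)={w : Ryw}. Then □q at y so ◇□q at x, so □◇q at x, so ◇q at z, giving w with Rzw and Ryw.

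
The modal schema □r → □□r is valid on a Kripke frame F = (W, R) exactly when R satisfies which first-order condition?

transitivity: ∀x ∀y ∀z (Rxy ∧ Ryz → Rxz)

Suppose □r→□□r is valid. Take Rxy, Ryz and set V(r)={w : Rxw}. Then □r at x, so □□r at x, so □r at y, so r at z, i.e. Rxz.
Conversely, any frame satisfying ∀x ∀y ∀z (Rxy ∧ Ryz → Rxz) validates the schema.
So the correspondent is transitivity.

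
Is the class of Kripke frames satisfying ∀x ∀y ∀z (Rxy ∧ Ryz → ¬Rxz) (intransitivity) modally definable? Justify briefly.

Modal frame validity is preserved under surjective bounded morphisms.
The 5-cycle (worlds 0,1,2,3,4 with 0→1→2→3→4→0) is intransitive. Mapping every world to a single reflexive point • is a surjective bounded morphism; the reflexive point is not intransitive (R••∧R•• but R••).
So the class is not modally definable.

Not definable by any modal formula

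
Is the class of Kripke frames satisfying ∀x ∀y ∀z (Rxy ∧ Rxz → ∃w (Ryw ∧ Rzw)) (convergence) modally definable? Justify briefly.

Definable; ◇□r → □◇r defines it

Yes: it is convergence, defined by the .2 schema ◇□r → □◇r.
Suppose ◇□r→□◇r is valid. Take Rxy, Rxz and set V(r)={w : Ryw}. Then □r at y so ◇□r at x, so □◇r at x, so ◇r at z, giving w with Rzw and Ryw.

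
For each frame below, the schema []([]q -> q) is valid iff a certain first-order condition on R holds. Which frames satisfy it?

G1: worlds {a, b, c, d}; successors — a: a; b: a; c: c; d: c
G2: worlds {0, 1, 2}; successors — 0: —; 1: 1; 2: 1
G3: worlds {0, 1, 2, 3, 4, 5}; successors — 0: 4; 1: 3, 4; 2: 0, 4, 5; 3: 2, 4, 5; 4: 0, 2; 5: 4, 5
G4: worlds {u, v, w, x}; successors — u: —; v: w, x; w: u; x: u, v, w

G1, G2

This is the axiom for shift-reflexivity; its first-order frame correspondent is forall x forall y (Rxy -> Ryy).
G1: condition met.
G2: condition met.
G3: fails — R34 but not R44.
G4: fails — Rxw but not Rww.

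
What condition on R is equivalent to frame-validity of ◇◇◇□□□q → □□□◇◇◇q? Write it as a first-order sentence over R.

∀x ∀y ∀z ((xR³y ∧ xR³z) → ∃w (yR³w ∧ zR³w))

This is a Sahlqvist (Geach-type) schema ◇^3□^3q → □^3◇^3q.
First-order correspondent: ∀x ∀y ∀z ((xR³y ∧ xR³z) → ∃w (yR³w ∧ zR³w)).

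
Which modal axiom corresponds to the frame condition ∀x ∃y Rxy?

A defining formula is □q → ◇q (the D axiom).

□q → ◇q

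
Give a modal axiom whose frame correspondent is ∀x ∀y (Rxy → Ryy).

□(□q → q)

This is shift-reflexivity; the standard corresponding axiom is T□: □(□q → q).
Suppose □(□q→q) is valid. Take Rxy and set V(q)={w : Ryw}. Then at y, □q holds; since □(□q→q) at x, □q→q at y, so q at y, i.e. Ryy.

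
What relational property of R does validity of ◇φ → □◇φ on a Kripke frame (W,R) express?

Suppose ◇φ→□◇φ is valid. Take Rxy, Rxz and set V(φ)={y}. Then ◇φ at x, so □◇φ at x, so ◇φ at z, so some w with Rzw has φ; w=y, i.e. Rzy. By symmetry of the argument, Ryz.
Conversely, any frame satisfying ∀x ∀y ∀z (Rxy ∧ Rxz → Ryz) validates the schema.
So the correspondent is the Euclidean property.

the Euclidean property: ∀x ∀y ∀z (Rxy ∧ Rxz → Ryz)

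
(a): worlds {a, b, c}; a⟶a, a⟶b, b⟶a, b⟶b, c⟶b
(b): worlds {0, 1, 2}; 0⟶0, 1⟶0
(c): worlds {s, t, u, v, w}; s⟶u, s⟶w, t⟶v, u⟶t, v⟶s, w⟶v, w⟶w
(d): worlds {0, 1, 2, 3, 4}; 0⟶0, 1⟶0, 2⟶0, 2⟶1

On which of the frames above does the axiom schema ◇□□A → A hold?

The schema corresponds to a generalized confluence (Geach) condition: ∀x ∀y (xRy → ∃w (yR²w ∧ x = w)).
(a): fails — cRb but no w with bR²w and c=w.
(b): fails — 1R0 but no w with 0R²w and 1=w.
(c): fails — sRu but no w* with uR²w* and s=w*.
(d): fails — 1R0 but no w with 0R²w and 1=w.
Valid on no frame.

none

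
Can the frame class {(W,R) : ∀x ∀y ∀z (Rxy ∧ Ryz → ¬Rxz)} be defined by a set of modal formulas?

No — not modally definable

If a class were modally definable it would be closed under surjective bounded morphisms (Goldblatt–Thomason).
The 5-cycle (worlds s,t,u,v,w with s→t→u→v→w→s) is intransitive. Mapping every world to a single reflexive point • is a surjective bounded morphism; the reflexive point is not intransitive (R••∧R•• but R••).
So no modal formula (or set of formulas) defines exactly the intransitive frames.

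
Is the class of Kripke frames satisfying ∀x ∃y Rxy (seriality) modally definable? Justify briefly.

Yes: it is seriality, defined by the D schema □q → ◇q.

Yes, by □q → ◇q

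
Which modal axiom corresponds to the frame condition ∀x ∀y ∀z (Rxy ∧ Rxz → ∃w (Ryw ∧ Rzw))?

A defining formula is ◇□q → □◇q (the .2 axiom).
Suppose ◇□q→□◇q is valid. Take Rxy, Rxz and set V(q)={w : Ryw}. Then □q at y so ◇□q at x, so □◇q at x, so ◇q at z, giving w with Rzw and Ryw.

◇□q → □◇q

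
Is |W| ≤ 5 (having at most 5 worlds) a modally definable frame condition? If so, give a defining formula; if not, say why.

Any modally definable frame class is closed under disjoint unions.
Any modal formula valid on each of 6 disjoint one-world frames is valid on their disjoint union (validity is preserved under disjoint unions). Each one-world frame has |W|=1≤5, but the union has |W|=6.
So the class is not modally definable.

Not modally definable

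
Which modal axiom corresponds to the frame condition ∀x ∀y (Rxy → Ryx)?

This is symmetry; the standard corresponding axiom is B: ψ → □◇ψ.
Suppose ψ→□◇ψ is valid. Take Rxy and set V(ψ)={x}. Then ψ at x, so □◇ψ at x, so ◇ψ at y, so some z with Ryz has ψ; z=x, i.e. Ryx.

ψ → □◇ψ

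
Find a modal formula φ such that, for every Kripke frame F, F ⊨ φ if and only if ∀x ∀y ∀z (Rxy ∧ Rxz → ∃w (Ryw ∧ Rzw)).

◇□q → □◇q

The condition is convergence. The .2 schema ◇□q → □◇q defines it.
Suppose ◇□q→□◇q is valid. Take Rxy, Rxz and set V(q)={w : Ryw}. Then □q at y so ◇□q at x, so □◇q at x, so ◇q at z, giving w with Rzw and Ryw.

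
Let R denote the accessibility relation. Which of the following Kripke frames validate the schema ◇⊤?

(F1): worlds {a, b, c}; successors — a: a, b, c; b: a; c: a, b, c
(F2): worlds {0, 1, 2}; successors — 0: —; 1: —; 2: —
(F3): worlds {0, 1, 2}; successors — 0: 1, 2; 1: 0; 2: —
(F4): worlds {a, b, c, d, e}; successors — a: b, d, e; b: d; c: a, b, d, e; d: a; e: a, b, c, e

(F1), (F4)

The schema corresponds to seriality: ∀x ∃y Rxy.
(F1): ✓.
(F2): fails — world 0 has no successor.
(F3): fails — world 2 has no successor.
(F4): ✓.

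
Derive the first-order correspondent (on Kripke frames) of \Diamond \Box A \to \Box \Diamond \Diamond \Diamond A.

This is a Sahlqvist (Geach-type) schema ◇^1□^1A → □^1◇^3A.
First-order correspondent: \forall x \forall y \forall z ((xRy \wedge xRz) \to \exists w (yRw \wedge z R^3 w)).

\forall x \forall y \forall z ((xRy \wedge xRz) \to \exists w (yRw \wedge z R^3 w))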